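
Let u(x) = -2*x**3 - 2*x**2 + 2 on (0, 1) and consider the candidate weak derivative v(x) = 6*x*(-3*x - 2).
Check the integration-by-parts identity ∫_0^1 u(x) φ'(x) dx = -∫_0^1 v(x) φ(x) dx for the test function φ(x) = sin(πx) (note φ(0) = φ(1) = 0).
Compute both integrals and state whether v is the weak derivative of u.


LHS = -24/π^3 + 10/π, RHS = -72/π^3 + 30/π. No, v is not the weak derivative of u.

u(x) = -2*x**3 - 2*x**2 + 2, classical derivative u'(x) = -6*x**2 - 4*x.
φ(x) = sin(πx), so φ'(x) = π*cos(π*x).
Note φ(0) = φ(1) = 0, so the boundary term u·φ vanishes.
LHS = ∫_0^1 u(x) φ'(x) dx = ∫_0^1 (-2*π*x^3*cos(π*x) - 2*π*x^2*cos(π*x) + 2*π*cos(π*x)) dx. Term by term:
  ∫_0^1 2*π*cos(π*x) dx = 0;  ∫_0^1 -2*π*x^2*cos(π*x) dx = 4/π;  ∫_0^1 -2*π*x^3*cos(π*x) dx = -24/π^3 + 6/π.
Sum: 0 + 4/π + -24/π^3 + 6/π = -24/π^3 + 10/π.
So LHS = -24/π^3 + 10/π.
∫_0^1 v(x) φ(x) dx = ∫_0^1 (-18*x^2*sin(π*x) - 12*x*sin(π*x)) dx. Term by term:
  ∫_0^1 -18*x^2*sin(π*x) dx = -18/π + 72/π^3;  ∫_0^1 -12*x*sin(π*x) dx = -12/π.
Sum: -18/π + 72/π^3 − 12/π = -30/π + 72/π^3.
So RHS = -∫_0^1 v(x) φ(x) dx = -72/π^3 + 30/π.
LHS − RHS = -20/π + 48/π^3 ≠ 0, so the identity fails.
(For a valid weak derivative the identity must hold for EVERY test function, in particular this one. The failure shows v is NOT the weak derivative of u.)
Correct weak derivative would be u'(x) = -6*x**2 - 4*x.


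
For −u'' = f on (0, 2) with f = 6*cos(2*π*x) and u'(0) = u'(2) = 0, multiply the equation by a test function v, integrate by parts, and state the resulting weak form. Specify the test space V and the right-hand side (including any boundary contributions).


V = H^1(0, 2) (no boundary constraint on v; u is determined up to an additive constant); weak form: ∫_0^2 u'v' dx = ∫_0^2 (6*cos(2*π*x)) v dx for all v ∈ V.

Multiply both sides by a test function v and integrate from 0 to 2:
  ∫_0^2 −u''(x) v(x) dx = ∫_0^2 f(x) v(x) dx.
Integrate the LHS by parts once:
  ∫_0^2 −u'' v dx = −[u'(x) v(x)]_0^2 + ∫_0^2 u'(x) v'(x) dx.
Thus ∫_0^2 u'(x) v'(x) dx = ∫_0^2 f(x) v(x) dx + [u'(x) v(x)]_0^2.
Choose V so that boundary terms are either known or forced to vanish.
u has homogeneous Neumann: u'(0) = u'(2) = 0. So [u' v]_0^2 = 0·v(2) − 0·v(0) = 0 for any v; take V = H^1(0, 2).
Weak formulation: find u (satisfying any essential BC) such that ∫_0^2 u'(x) v'(x) dx = ∫_0^2 f v dx for all v ∈ V (homogeneous Neumann, so boundary terms vanish).
Substituting f(x) = 6*cos(2*π*x), the right-hand side is ∫_0^2 (6*cos(2*π*x)) v dx.
Compatibility check (pure Neumann): taking v ≡ 1 ∈ V gives 0 = ∫_0^2 f dx + (0) − (0), i.e. ∫_0^2 f dx must equal u'(0) − u'(2) = 0. Indeed ∫_0^2 (6*cos(2*π*x)) dx = 0, so the data are compatible. The solution is then unique only up to an additive constant (fix it e.g. by requiring ∫_0^2 u dx = 0).


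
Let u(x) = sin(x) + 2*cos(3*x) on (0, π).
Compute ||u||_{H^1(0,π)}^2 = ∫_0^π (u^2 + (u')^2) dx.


||u||_{H^1(0,π)}^2 = 21*π

u'(x) = -6*sin(3*x) + cos(x).
Expand u² and (u')² and integrate term by term on (0, π), using: for integers n ≥ 1, ∫_0^π sin²(nx) dx = ∫_0^π cos²(nx) dx = π/2; for n ≠ n', ∫_0^π sin(nx)sin(n'x) dx = ∫_0^π cos(nx)cos(n'x) dx = 0; and by product-to-sum, ∫_0^π sin(nx)cos(n'x) dx = ½∫_0^π [sin((n+n')x) + sin((n−n')x)] dx, which is 0 when n+n' is even and 2n/(n²−n'²) when n+n' is odd (it need not vanish on (0, π)).
  u² squared terms: (2)²·∫cos(3x)² dx = 4·π/2 = 2*π;  (1)²·∫sin(x)² dx = 1·π/2 = π/2.
  u² cross terms: 2·(2)·(1)·∫cos(3x)·sin(x) dx = 4·(0) = 0.
  So ∫_0^π u² dx = 2*π + π/2 + 0 = 5*π/2.
  (u')² squared terms: (-6)²·∫sin(3x)² dx = 36·π/2 = 18*π;  (1)²·∫cos(x)² dx = 1·π/2 = π/2.
  (u')² cross terms: 2·(-6)·(1)·∫sin(3x)·cos(x) dx = -12·(0) = 0.
  So ∫_0^π (u')² dx = 18*π + π/2 + 0 = 37*π/2.
||u||_{H^1}^2 = (5*π/2) + (37*π/2) = 21*π.


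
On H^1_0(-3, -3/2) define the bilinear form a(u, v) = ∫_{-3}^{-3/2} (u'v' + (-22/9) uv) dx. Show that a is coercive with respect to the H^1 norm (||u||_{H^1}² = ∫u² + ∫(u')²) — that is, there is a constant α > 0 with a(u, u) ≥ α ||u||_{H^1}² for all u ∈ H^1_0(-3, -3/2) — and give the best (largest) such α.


α = 2*(-11 + 2*π^2)/(9 + 4*π^2)

Coercivity of a(·,·) on H^1_0(-3, -3/2) means a(u, u) ≥ α ||u||_{H^1}² for every u ∈ H^1_0.
The interval has length L = 3/2, and Poincaré/coercivity depend only on L. Here a(u, u) = ∫(u')² + (-22/9)·∫u².
Here c = -22/9 < 0 with |c| < (π/L)² = 4*π^2/9, so coercivity still holds. The condition a(u,u) ≥ α||u||_{H^1}² reads (1−α)∫(u')² ≥ (α−c)∫u². Any admissible α is ≤ 1 (rapidly oscillating u have ∫u²/∫(u')² → 0), and α = 1 would force 0 ≥ (1−c)∫u², impossible since c < 1; so 1−α > 0. By the sharp Poincaré inequality on H^1_0 of an interval of length L, ∫(u')² ≥ (π/L)²∫u² with equality for the first sine mode sin(π(x−x₀)/L) (x₀ the left endpoint), so the inequality holds for all u iff (1−α)(π/L)² ≥ α − c, i.e. α ≤ ((π/L)² + c)/((π/L)² + 1) = (1 + c(L/π)²)/(1 + (L/π)²). (Direct route, valid since c ≤ 0: Poincaré gives c∫u² ≥ c(L/π)²∫(u')², so a(u,u) ≥ (1 + c(L/π)²)∫(u')², while ||u||_{H^1}² ≤ (1 + (L/π)²)∫(u')²; dividing yields the same α.) With (π/L)² = 4*π^2/9 and c = -22/9, the largest admissible constant is α = ((π/L)² + c)/((π/L)² + 1).
Simplifying, α = 2*(-11 + 2*π^2)/(9 + 4*π^2).


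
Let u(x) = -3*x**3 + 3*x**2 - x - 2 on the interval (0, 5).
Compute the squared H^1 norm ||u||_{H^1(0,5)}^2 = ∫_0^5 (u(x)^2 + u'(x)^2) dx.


||u||_{H^1}^2 = 4172725/42

The H^1 norm (squared) on an interval (0, L) is
  ||u||_{H^1}^2 = ∫_0^L u(x)^2 dx + ∫_0^L u'(x)^2 dx.
Compute u'(x) = -9*x**2 + 6*x - 1.
Then u(x)^2 = 9*x**6 - 18*x**5 + 15*x**4 + 6*x**3 - 11*x**2 + 4*x + 4 and u'(x)^2 = 81*x**4 - 108*x**3 + 54*x**2 - 12*x + 1.
Integrate each monomial from 0 to 5 using ∫_0^5 c·x^n dx = c·5^(n+1)/(n+1):
  ∫_0^5 u(x)^2 dx = ∫_0^5 (9*x^6 - 18*x^5 + 15*x^4 + 6*x^3 - 11*x^2 + 4*x + 4) dx. Term by term:
    ∫_0^5 9*x^6 dx = 703125/7;  ∫_0^5 -18*x^5 dx = -46875;  ∫_0^5 15*x^4 dx = 9375;
    ∫_0^5 6*x^3 dx = 1875/2;  ∫_0^5 -11*x^2 dx = -1375/3;  ∫_0^5 4*x dx = 50;
    ∫_0^5 4 dx = 20.
  Sum: 703125/7 − 46875 + 9375 + 1875/2 − 1375/3 + 50 + 20 = 2666815/42.
  ∫_0^5 u'(x)^2 dx = ∫_0^5 (81*x^4 - 108*x^3 + 54*x^2 - 12*x + 1) dx. Term by term:
    ∫_0^5 81*x^4 dx = 50625;  ∫_0^5 -108*x^3 dx = -16875;  ∫_0^5 54*x^2 dx = 2250;
    ∫_0^5 -12*x dx = -150;  ∫_0^5 1 dx = 5.
  Sum: 50625 − 16875 + 2250 − 150 + 5 = 35855.
Adding: ||u||_{H^1}^2 = 2666815/42 + 35855 = 4172725/42.


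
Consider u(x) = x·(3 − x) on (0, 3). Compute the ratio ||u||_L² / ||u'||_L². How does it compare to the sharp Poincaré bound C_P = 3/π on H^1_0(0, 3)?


||u||_L² / ||u'||_L² = 3*sqrt(10)/10 < C_P = 3/π.

u(x) = x·(3 − x), so u'(x) = 3 - 2*x.
u(x) = x·(3 − x) vanishes at x = 0 and x = 3, so u ∈ H^1_0(0, 3). Differentiate via the product rule and integrate the resulting polynomials term by term.
  ∫_0^3 u² dx = ∫_0^3 (x^4 - 6*x^3 + 9*x^2) dx. Term by term:
    ∫_0^3 x^4 dx = 243/5;  ∫_0^3 -6*x^3 dx = -243/2;  ∫_0^3 9*x^2 dx = 81.
  Sum: 243/5 − 243/2 + 81 = 81/10.
  ∫_0^3 (u')² dx = ∫_0^3 (4*x^2 - 12*x + 9) dx. Term by term:
    ∫_0^3 4*x^2 dx = 36;  ∫_0^3 -12*x dx = -54;  ∫_0^3 9 dx = 27.
  Sum: 36 − 54 + 27 = 9.
∫_0^3 u² dx = 81/10, so ||u||_L² = 9*sqrt(10)/10.
∫_0^3 (u')² dx = 9, so ||u'||_L² = 3.
Ratio ||u||_L² / ||u'||_L² = 3*sqrt(10)/10.
Sharp Poincaré constant on H^1_0(0, 3) is C_P = L/π = 3/π, achieved by sin(π/3·x).
A polynomial bump cannot attain the sharp Poincaré constant (only the first sine eigenfunction does), so the ratio is strictly less than C_P, consistent with ||u||_L² ≤ C_P ||u'||_L².


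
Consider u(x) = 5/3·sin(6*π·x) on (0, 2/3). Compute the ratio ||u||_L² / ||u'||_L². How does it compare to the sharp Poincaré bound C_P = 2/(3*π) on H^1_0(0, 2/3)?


||u||_L² / ||u'||_L² = 1/(6*π) < C_P = 2/(3*π).

u(x) = 5/3·sin(6*π·x), so u'(x) = 10*π*cos(6*π*x).
Writing u(x) = A·sin(kπx/L) with A = 5/3 and k = 4, use ∫_0^L sin²(kπx/L) dx = L/2 and ∫_0^L cos²(kπx/L) dx = L/2.
u² = 25/9·sin²(6*π·x) and (u')² = 100*π^2·cos²(6*π·x), and each of sin², cos² integrates to L/2 = 1/3 over (0, 2/3).
∫_0^2/3 u² dx = 25/27, so ||u||_L² = 5*sqrt(3)/9.
∫_0^2/3 (u')² dx = 100*π^2/3, so ||u'||_L² = 10*sqrt(3)*π/3.
Ratio ||u||_L² / ||u'||_L² = 1/(6*π).
Sharp Poincaré constant on H^1_0(0, 2/3) is C_P = L/π = 2/(3*π), achieved by sin(3*π/2·x).
This is the k = 4 harmonic; the ratio L/(kπ) is strictly less than C_P = L/π, consistent with the sharp inequality ||u||_L² ≤ C_P ||u'||_L².


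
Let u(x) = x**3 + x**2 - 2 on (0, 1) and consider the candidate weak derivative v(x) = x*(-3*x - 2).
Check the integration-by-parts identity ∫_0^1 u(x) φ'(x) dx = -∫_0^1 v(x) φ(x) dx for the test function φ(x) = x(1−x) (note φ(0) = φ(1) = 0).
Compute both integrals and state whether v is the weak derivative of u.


LHS = -19/60, RHS = 19/60. No, v is not the weak derivative of u.

u(x) = x**3 + x**2 - 2, classical derivative u'(x) = 3*x**2 + 2*x.
φ(x) = x(1−x), so φ'(x) = 1 - 2*x.
Note φ(0) = φ(1) = 0, so the boundary term u·φ vanishes.
LHS = ∫_0^1 u(x) φ'(x) dx = ∫_0^1 (-2*x^4 - x^3 + x^2 + 4*x - 2) dx. Term by term:
  ∫_0^1 -2*x^4 dx = -2/5;  ∫_0^1 -x^3 dx = -1/4;  ∫_0^1 x^2 dx = 1/3;
  ∫_0^1 4*x dx = 2;  ∫_0^1 -2 dx = -2.
Sum: -2/5 − 1/4 + 1/3 + 2 − 2 = -19/60.
So LHS = -19/60.
∫_0^1 v(x) φ(x) dx = ∫_0^1 (3*x^4 - x^3 - 2*x^2) dx. Term by term:
  ∫_0^1 3*x^4 dx = 3/5;  ∫_0^1 -x^3 dx = -1/4;  ∫_0^1 -2*x^2 dx = -2/3.
Sum: 3/5 − 1/4 − 2/3 = -19/60.
So RHS = -∫_0^1 v(x) φ(x) dx = 19/60.
LHS − RHS = -19/30 ≠ 0, so the identity fails.
(For a valid weak derivative the identity must hold for EVERY test function, in particular this one. The failure shows v is NOT the weak derivative of u.)
Correct weak derivative would be u'(x) = 3*x**2 + 2*x.


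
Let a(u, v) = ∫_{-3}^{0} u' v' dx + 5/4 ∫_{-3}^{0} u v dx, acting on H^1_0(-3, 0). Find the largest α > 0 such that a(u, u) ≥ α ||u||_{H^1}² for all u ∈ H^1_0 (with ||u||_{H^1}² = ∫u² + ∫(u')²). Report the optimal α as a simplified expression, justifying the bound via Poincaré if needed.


α = 1

Coercivity of a(·,·) on H^1_0(-3, 0) means a(u, u) ≥ α ||u||_{H^1}² for every u ∈ H^1_0.
The interval has length L = 3, and Poincaré/coercivity depend only on L. Here a(u, u) = ∫(u')² + (5/4)·∫u².
Here c = 5/4 ≥ 1, so a(u,u) = ∫(u')² + c∫u² ≥ ∫(u')² + ∫u² = ||u||_{H^1}², i.e. α = 1 works. No larger α is possible: a(u,u) ≥ α||u||_{H^1}² means (1−α)∫(u')² ≥ (α−c)∫u², and for the modes u_n = sin(nπ(x−x₀)/L) (x₀ the left endpoint) one has ∫u_n²/∫(u_n')² = (L/(nπ))² → 0, so a(u_n,u_n)/||u_n||_{H^1}² → 1. Hence the optimal constant is α = 1.
Therefore α = 1.


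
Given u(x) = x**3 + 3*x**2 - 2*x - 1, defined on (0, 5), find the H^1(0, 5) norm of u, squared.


||u||_{H^1}^2 = 1665925/42

The H^1 norm (squared) on an interval (0, L) is
  ||u||_{H^1}^2 = ∫_0^L u(x)^2 dx + ∫_0^L u'(x)^2 dx.
Compute u'(x) = 3*x**2 + 6*x - 2.
Then u(x)^2 = x**6 + 6*x**5 + 5*x**4 - 14*x**3 - 2*x**2 + 4*x + 1 and u'(x)^2 = 9*x**4 + 36*x**3 + 24*x**2 - 24*x + 4.
Integrate each monomial from 0 to 5 using ∫_0^5 c·x^n dx = c·5^(n+1)/(n+1):
  ∫_0^5 u(x)^2 dx = ∫_0^5 (x^6 + 6*x^5 + 5*x^4 - 14*x^3 - 2*x^2 + 4*x + 1) dx. Term by term:
    ∫_0^5 x^6 dx = 78125/7;  ∫_0^5 6*x^5 dx = 15625;  ∫_0^5 5*x^4 dx = 3125;
    ∫_0^5 -14*x^3 dx = -4375/2;  ∫_0^5 -2*x^2 dx = -250/3;  ∫_0^5 4*x dx = 50;
    ∫_0^5 1 dx = 5.
  Sum: 78125/7 + 15625 + 3125 − 4375/2 − 250/3 + 50 + 5 = 1163185/42.
  ∫_0^5 u'(x)^2 dx = ∫_0^5 (9*x^4 + 36*x^3 + 24*x^2 - 24*x + 4) dx. Term by term:
    ∫_0^5 9*x^4 dx = 5625;  ∫_0^5 36*x^3 dx = 5625;  ∫_0^5 24*x^2 dx = 1000;
    ∫_0^5 -24*x dx = -300;  ∫_0^5 4 dx = 20.
  Sum: 5625 + 5625 + 1000 − 300 + 20 = 11970.
Adding: ||u||_{H^1}^2 = 1163185/42 + 11970 = 1665925/42.


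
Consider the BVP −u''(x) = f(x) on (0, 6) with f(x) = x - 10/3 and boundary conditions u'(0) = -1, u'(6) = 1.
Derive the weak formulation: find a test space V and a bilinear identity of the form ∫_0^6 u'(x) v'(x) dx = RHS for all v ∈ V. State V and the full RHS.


V = H^1(0, 6) (v unrestricted at boundary; u is determined up to an additive constant); weak form: ∫_0^6 u'v' dx = ∫_0^6 (x - 10/3) v dx + v(6) + v(0) for all v ∈ V.

Multiply both sides by a test function v and integrate from 0 to 6:
  ∫_0^6 −u''(x) v(x) dx = ∫_0^6 f(x) v(x) dx.
Integrate the LHS by parts once:
  ∫_0^6 −u'' v dx = −[u'(x) v(x)]_0^6 + ∫_0^6 u'(x) v'(x) dx.
Thus ∫_0^6 u'(x) v'(x) dx = ∫_0^6 f(x) v(x) dx + [u'(x) v(x)]_0^6.
Choose V so that boundary terms are either known or forced to vanish.
u has inhomogeneous Neumann u'(0) = -1, u'(6) = 1. [u' v]_0^6 = (1)·v(6) − (-1)·v(0) = v(6) + v(0). Take V = H^1(0, 6); boundary term becomes part of RHS.
Weak formulation: find u (satisfying any essential BC) such that ∫_0^6 u'(x) v'(x) dx = ∫_0^6 f v dx + v(6) + v(0) for all v ∈ V (Neumann data are natural BCs: they enter the RHS as boundary terms).
Substituting f(x) = x - 10/3, the right-hand side is ∫_0^6 (x - 10/3) v dx + v(6) + v(0).
Compatibility check (pure Neumann): taking v ≡ 1 ∈ V gives 0 = ∫_0^6 f dx + (1) − (-1), i.e. ∫_0^6 f dx must equal u'(0) − u'(6) = -2. Indeed ∫_0^6 (x - 10/3) dx = -2, so the data are compatible. The solution is then unique only up to an additive constant (fix it e.g. by requiring ∫_0^6 u dx = 0).


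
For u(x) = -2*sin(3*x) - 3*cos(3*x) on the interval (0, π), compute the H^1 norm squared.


||u||_{H^1(0,π)}^2 = 65*π

u'(x) = 9*sin(3*x) - 6*cos(3*x).
Expand u² and (u')² and integrate term by term on (0, π), using: for integers n ≥ 1, ∫_0^π sin²(nx) dx = ∫_0^π cos²(nx) dx = π/2; for n ≠ n', ∫_0^π sin(nx)sin(n'x) dx = ∫_0^π cos(nx)cos(n'x) dx = 0; and by product-to-sum, ∫_0^π sin(nx)cos(n'x) dx = ½∫_0^π [sin((n+n')x) + sin((n−n')x)] dx, which is 0 when n+n' is even and 2n/(n²−n'²) when n+n' is odd (it need not vanish on (0, π)).
  u² squared terms: (-3)²·∫cos(3x)² dx = 9·π/2 = 9*π/2;  (-2)²·∫sin(3x)² dx = 4·π/2 = 2*π.
  u² cross terms: 2·(-3)·(-2)·∫cos(3x)·sin(3x) dx = 12·(0) = 0.
  So ∫_0^π u² dx = 9*π/2 + 2*π + 0 = 13*π/2.
  (u')² squared terms: (-6)²·∫cos(3x)² dx = 36·π/2 = 18*π;  (9)²·∫sin(3x)² dx = 81·π/2 = 81*π/2.
  (u')² cross terms: 2·(-6)·(9)·∫cos(3x)·sin(3x) dx = -108·(0) = 0.
  So ∫_0^π (u')² dx = 18*π + 81*π/2 + 0 = 117*π/2.
||u||_{H^1}^2 = (13*π/2) + (117*π/2) = 65*π.


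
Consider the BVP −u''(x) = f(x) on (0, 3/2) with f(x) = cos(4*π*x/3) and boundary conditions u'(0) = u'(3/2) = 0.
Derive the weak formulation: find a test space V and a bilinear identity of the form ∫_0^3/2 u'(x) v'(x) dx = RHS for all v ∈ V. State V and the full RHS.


V = H^1(0, 3/2) (no boundary constraint on v; u is determined up to an additive constant); weak form: ∫_0^3/2 u'v' dx = ∫_0^3/2 (cos(4*π*x/3)) v dx for all v ∈ V.

Multiply both sides by a test function v and integrate from 0 to 3/2:
  ∫_0^3/2 −u''(x) v(x) dx = ∫_0^3/2 f(x) v(x) dx.
Integrate the LHS by parts once:
  ∫_0^3/2 −u'' v dx = −[u'(x) v(x)]_0^3/2 + ∫_0^3/2 u'(x) v'(x) dx.
Thus ∫_0^3/2 u'(x) v'(x) dx = ∫_0^3/2 f(x) v(x) dx + [u'(x) v(x)]_0^3/2.
Choose V so that boundary terms are either known or forced to vanish.
u has homogeneous Neumann: u'(0) = u'(3/2) = 0. So [u' v]_0^3/2 = 0·v(3/2) − 0·v(0) = 0 for any v; take V = H^1(0, 3/2).
Weak formulation: find u (satisfying any essential BC) such that ∫_0^3/2 u'(x) v'(x) dx = ∫_0^3/2 f v dx for all v ∈ V (homogeneous Neumann, so boundary terms vanish).
Substituting f(x) = cos(4*π*x/3), the right-hand side is ∫_0^3/2 (cos(4*π*x/3)) v dx.
Compatibility check (pure Neumann): taking v ≡ 1 ∈ V gives 0 = ∫_0^3/2 f dx + (0) − (0), i.e. ∫_0^3/2 f dx must equal u'(0) − u'(3/2) = 0. Indeed ∫_0^3/2 (cos(4*π*x/3)) dx = 0, so the data are compatible. The solution is then unique only up to an additive constant (fix it e.g. by requiring ∫_0^3/2 u dx = 0).


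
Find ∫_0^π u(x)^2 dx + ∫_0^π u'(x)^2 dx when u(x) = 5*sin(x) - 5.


||u||_{H^1(0,π)}^2 = -100 + 50*π

u'(x) = 5*cos(x).
Expand u² and (u')² and integrate term by term on (0, π), using: for integers n ≥ 1, ∫_0^π sin²(nx) dx = ∫_0^π cos²(nx) dx = π/2; for n ≠ n', ∫_0^π sin(nx)sin(n'x) dx = ∫_0^π cos(nx)cos(n'x) dx = 0; and by product-to-sum, ∫_0^π sin(nx)cos(n'x) dx = ½∫_0^π [sin((n+n')x) + sin((n−n')x)] dx, which is 0 when n+n' is even and 2n/(n²−n'²) when n+n' is odd (it need not vanish on (0, π)). For the constant mode: ∫_0^π 1 dx = π, ∫_0^π cos(nx) dx = 0, ∫_0^π sin(nx) dx = (1−(−1)^n)/n.
  u² squared terms: (-5)²·∫1 dx = 25·π = 25*π;  (5)²·∫sin(x)² dx = 25·π/2 = 25*π/2.
  u² cross terms: 2·(-5)·(5)·∫1·sin(x) dx = -50·(2) = -100.
  So ∫_0^π u² dx = 25*π + 25*π/2 − 100 = -100 + 75*π/2.
  (u')² squared terms: (5)²·∫cos(x)² dx = 25·π/2 = 25*π/2.
  So ∫_0^π (u')² dx = 25*π/2.
||u||_{H^1}^2 = (-100 + 75*π/2) + (25*π/2) = -100 + 50*π.


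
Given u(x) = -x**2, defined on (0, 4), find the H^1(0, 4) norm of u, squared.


||u||_{H^1}^2 = 4352/15

The H^1 norm (squared) on an interval (0, L) is
  ||u||_{H^1}^2 = ∫_0^L u(x)^2 dx + ∫_0^L u'(x)^2 dx.
Compute u'(x) = -2*x.
Then u(x)^2 = x**4 and u'(x)^2 = 4*x**2.
Integrate each monomial from 0 to 4 using ∫_0^4 c·x^n dx = c·4^(n+1)/(n+1):
  ∫_0^4 u(x)^2 dx = ∫_0^4 (x^4) dx. Term by term:
    ∫_0^4 x^4 dx = 1024/5.
  ∫_0^4 u'(x)^2 dx = ∫_0^4 (4*x^2) dx. Term by term:
    ∫_0^4 4*x^2 dx = 256/3.
Adding: ||u||_{H^1}^2 = 1024/5 + 256/3 = 4352/15.


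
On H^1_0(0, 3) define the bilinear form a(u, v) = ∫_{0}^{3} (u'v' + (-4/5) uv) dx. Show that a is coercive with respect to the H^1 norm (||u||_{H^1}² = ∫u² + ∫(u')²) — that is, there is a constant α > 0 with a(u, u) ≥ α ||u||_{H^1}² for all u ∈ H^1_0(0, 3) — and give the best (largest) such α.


α = (-36/5 + π^2)/(9 + π^2)

Coercivity of a(·,·) on H^1_0(0, 3) means a(u, u) ≥ α ||u||_{H^1}² for every u ∈ H^1_0.
The interval has length L = 3, and Poincaré/coercivity depend only on L. Here a(u, u) = ∫(u')² + (-4/5)·∫u².
Here c = -4/5 < 0 with |c| < (π/L)² = π^2/9, so coercivity still holds. The condition a(u,u) ≥ α||u||_{H^1}² reads (1−α)∫(u')² ≥ (α−c)∫u². Any admissible α is ≤ 1 (rapidly oscillating u have ∫u²/∫(u')² → 0), and α = 1 would force 0 ≥ (1−c)∫u², impossible since c < 1; so 1−α > 0. By the sharp Poincaré inequality on H^1_0 of an interval of length L, ∫(u')² ≥ (π/L)²∫u² with equality for the first sine mode sin(π(x−x₀)/L) (x₀ the left endpoint), so the inequality holds for all u iff (1−α)(π/L)² ≥ α − c, i.e. α ≤ ((π/L)² + c)/((π/L)² + 1) = (1 + c(L/π)²)/(1 + (L/π)²). (Direct route, valid since c ≤ 0: Poincaré gives c∫u² ≥ c(L/π)²∫(u')², so a(u,u) ≥ (1 + c(L/π)²)∫(u')², while ||u||_{H^1}² ≤ (1 + (L/π)²)∫(u')²; dividing yields the same α.) With (π/L)² = π^2/9 and c = -4/5, the largest admissible constant is α = ((π/L)² + c)/((π/L)² + 1).
Simplifying, α = (-36/5 + π^2)/(9 + π^2).


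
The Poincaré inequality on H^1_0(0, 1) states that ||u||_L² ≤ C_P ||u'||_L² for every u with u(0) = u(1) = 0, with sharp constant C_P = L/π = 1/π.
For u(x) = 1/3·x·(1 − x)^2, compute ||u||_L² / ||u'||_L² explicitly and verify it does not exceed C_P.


||u||_L² / ||u'||_L² = sqrt(14)/14 < C_P = 1/π.

u(x) = 1/3·x·(1 − x)^2, so u'(x) = (x - 1)*(3*x - 1)/3.
u(x) = 1/3·x·(1 − x)^2 vanishes at x = 0 and x = 1, so u ∈ H^1_0(0, 1). Differentiate via the product rule and integrate the resulting polynomials term by term.
  ∫_0^1 u² dx = ∫_0^1 (x^6/9 - 4*x^5/9 + 2*x^4/3 - 4*x^3/9 + x^2/9) dx. Term by term:
    ∫_0^1 x^6/9 dx = 1/63;  ∫_0^1 -4*x^5/9 dx = -2/27;  ∫_0^1 2*x^4/3 dx = 2/15;
    ∫_0^1 -4*x^3/9 dx = -1/9;  ∫_0^1 x^2/9 dx = 1/27.
  Sum: 1/63 − 2/27 + 2/15 − 1/9 + 1/27 = 1/945.
  ∫_0^1 (u')² dx = ∫_0^1 (x^4 - 8*x^3/3 + 22*x^2/9 - 8*x/9 + 1/9) dx. Term by term:
    ∫_0^1 x^4 dx = 1/5;  ∫_0^1 -8*x^3/3 dx = -2/3;  ∫_0^1 22*x^2/9 dx = 22/27;
    ∫_0^1 -8*x/9 dx = -4/9;  ∫_0^1 1/9 dx = 1/9.
  Sum: 1/5 − 2/3 + 22/27 − 4/9 + 1/9 = 2/135.
∫_0^1 u² dx = 1/945, so ||u||_L² = sqrt(105)/315.
∫_0^1 (u')² dx = 2/135, so ||u'||_L² = sqrt(30)/45.
Ratio ||u||_L² / ||u'||_L² = sqrt(14)/14.
Sharp Poincaré constant on H^1_0(0, 1) is C_P = L/π = 1/π, achieved by sin(π·x).
A polynomial bump cannot attain the sharp Poincaré constant (only the first sine eigenfunction does), so the ratio is strictly less than C_P, consistent with ||u||_L² ≤ C_P ||u'||_L².


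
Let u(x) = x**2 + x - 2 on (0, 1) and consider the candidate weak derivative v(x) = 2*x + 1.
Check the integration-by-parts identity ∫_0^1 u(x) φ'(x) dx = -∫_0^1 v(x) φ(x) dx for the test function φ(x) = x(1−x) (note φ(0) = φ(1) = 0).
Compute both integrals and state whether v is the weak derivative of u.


LHS = -1/3, RHS = -1/3. Yes, v = u' weakly.

u(x) = x**2 + x - 2, classical derivative u'(x) = 2*x + 1.
φ(x) = x(1−x), so φ'(x) = 1 - 2*x.
Note φ(0) = φ(1) = 0, so the boundary term u·φ vanishes.
LHS = ∫_0^1 u(x) φ'(x) dx = ∫_0^1 (-2*x^3 - x^2 + 5*x - 2) dx. Term by term:
  ∫_0^1 -2*x^3 dx = -1/2;  ∫_0^1 -x^2 dx = -1/3;  ∫_0^1 5*x dx = 5/2;
  ∫_0^1 -2 dx = -2.
Sum: -1/2 − 1/3 + 5/2 − 2 = -1/3.
So LHS = -1/3.
∫_0^1 v(x) φ(x) dx = ∫_0^1 (-2*x^3 + x^2 + x) dx. Term by term:
  ∫_0^1 -2*x^3 dx = -1/2;  ∫_0^1 x^2 dx = 1/3;  ∫_0^1 x dx = 1/2.
Sum: -1/2 + 1/3 + 1/2 = 1/3.
So RHS = -∫_0^1 v(x) φ(x) dx = -1/3.
LHS = RHS, so the identity holds for this test φ.
Moreover u is smooth here and v(x) = u'(x) = 2*x + 1 pointwise, so the identity holds for every test function. Hence v is the weak derivative of u.


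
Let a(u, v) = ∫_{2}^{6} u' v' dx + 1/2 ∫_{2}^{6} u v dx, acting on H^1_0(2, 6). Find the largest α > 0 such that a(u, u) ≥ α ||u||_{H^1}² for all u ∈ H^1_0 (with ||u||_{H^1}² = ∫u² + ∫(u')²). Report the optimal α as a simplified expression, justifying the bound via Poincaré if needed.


α = (8 + π^2)/(π^2 + 16)

Coercivity of a(·,·) on H^1_0(2, 6) means a(u, u) ≥ α ||u||_{H^1}² for every u ∈ H^1_0.
The interval has length L = 4, and Poincaré/coercivity depend only on L. Here a(u, u) = ∫(u')² + (1/2)·∫u².
Here 0 < c = 1/2 < 1. The condition a(u,u) ≥ α||u||_{H^1}² reads (1−α)∫(u')² ≥ (α−c)∫u². Any admissible α is ≤ 1 (rapidly oscillating u have ∫u²/∫(u')² → 0), and α = 1 would force 0 ≥ (1−c)∫u², impossible since c < 1; so 1−α > 0. By the sharp Poincaré inequality on H^1_0 of an interval of length L, ∫(u')² ≥ (π/L)²∫u² with equality for the first sine mode sin(π(x−x₀)/L) (x₀ the left endpoint), so the inequality holds for all u iff (1−α)(π/L)² ≥ α − c, i.e. α ≤ ((π/L)² + c)/((π/L)² + 1) = (1 + c(L/π)²)/(1 + (L/π)²). With (π/L)² = π^2/16 and c = 1/2, the largest admissible constant is α = ((π/L)² + c)/((π/L)² + 1).
Simplifying, α = (8 + π^2)/(π^2 + 16).


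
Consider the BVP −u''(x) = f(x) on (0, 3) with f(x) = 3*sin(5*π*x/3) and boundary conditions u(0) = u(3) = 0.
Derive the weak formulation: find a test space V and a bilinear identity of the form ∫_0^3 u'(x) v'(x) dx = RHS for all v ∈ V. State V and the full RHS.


V = H^1_0(0, 3) (so v(0) = v(3) = 0); weak form: ∫_0^3 u'v' dx = ∫_0^3 (3*sin(5*π*x/3)) v dx for all v ∈ V.

Multiply both sides by a test function v and integrate from 0 to 3:
  ∫_0^3 −u''(x) v(x) dx = ∫_0^3 f(x) v(x) dx.
Integrate the LHS by parts once:
  ∫_0^3 −u'' v dx = −[u'(x) v(x)]_0^3 + ∫_0^3 u'(x) v'(x) dx.
Thus ∫_0^3 u'(x) v'(x) dx = ∫_0^3 f(x) v(x) dx + [u'(x) v(x)]_0^3.
Choose V so that boundary terms are either known or forced to vanish.
u is Dirichlet: u(0) = u(3) = 0. Let V = H^1_0(0, 3); then v(0) = v(3) = 0, and [u' v]_0^3 = 0.
Weak formulation: find u (satisfying any essential BC) such that ∫_0^3 u'(x) v'(x) dx = ∫_0^3 f v dx for all v ∈ V.
Substituting f(x) = 3*sin(5*π*x/3), the right-hand side is ∫_0^3 (3*sin(5*π*x/3)) v dx.


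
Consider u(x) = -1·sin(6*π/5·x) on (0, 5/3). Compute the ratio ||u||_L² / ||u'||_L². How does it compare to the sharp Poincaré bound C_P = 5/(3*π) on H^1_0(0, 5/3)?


||u||_L² / ||u'||_L² = 5/(6*π) < C_P = 5/(3*π).

u(x) = -1·sin(6*π/5·x), so u'(x) = -6*π*cos(6*π*x/5)/5.
Writing u(x) = A·sin(kπx/L) with A = -1 and k = 2, use ∫_0^L sin²(kπx/L) dx = L/2 and ∫_0^L cos²(kπx/L) dx = L/2.
u² = 1·sin²(6*π/5·x) and (u')² = 36*π^2/25·cos²(6*π/5·x), and each of sin², cos² integrates to L/2 = 5/6 over (0, 5/3).
∫_0^5/3 u² dx = 5/6, so ||u||_L² = sqrt(30)/6.
∫_0^5/3 (u')² dx = 6*π^2/5, so ||u'||_L² = sqrt(30)*π/5.
Ratio ||u||_L² / ||u'||_L² = 5/(6*π).
Sharp Poincaré constant on H^1_0(0, 5/3) is C_P = L/π = 5/(3*π), achieved by sin(3*π/5·x).
This is the k = 2 harmonic; the ratio L/(kπ) is strictly less than C_P = L/π, consistent with the sharp inequality ||u||_L² ≤ C_P ||u'||_L².


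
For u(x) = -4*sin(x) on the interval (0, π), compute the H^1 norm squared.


||u||_{H^1(0,π)}^2 = 16*π

u'(x) = -4*cos(x).
Expand u² and (u')² and integrate term by term on (0, π), using: for integers n ≥ 1, ∫_0^π sin²(nx) dx = ∫_0^π cos²(nx) dx = π/2; for n ≠ n', ∫_0^π sin(nx)sin(n'x) dx = ∫_0^π cos(nx)cos(n'x) dx = 0; and by product-to-sum, ∫_0^π sin(nx)cos(n'x) dx = ½∫_0^π [sin((n+n')x) + sin((n−n')x)] dx, which is 0 when n+n' is even and 2n/(n²−n'²) when n+n' is odd (it need not vanish on (0, π)).
  u² squared terms: (-4)²·∫sin(x)² dx = 16·π/2 = 8*π.
  So ∫_0^π u² dx = 8*π.
  (u')² squared terms: (-4)²·∫cos(x)² dx = 16·π/2 = 8*π.
  So ∫_0^π (u')² dx = 8*π.
||u||_{H^1}^2 = (8*π) + (8*π) = 16*π.


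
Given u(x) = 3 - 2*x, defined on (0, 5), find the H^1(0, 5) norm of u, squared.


||u||_{H^1}^2 = 245/3

The H^1 norm (squared) on an interval (0, L) is
  ||u||_{H^1}^2 = ∫_0^L u(x)^2 dx + ∫_0^L u'(x)^2 dx.
Compute u'(x) = -2.
Then u(x)^2 = 4*x**2 - 12*x + 9 and u'(x)^2 = 4.
Integrate each monomial from 0 to 5 using ∫_0^5 c·x^n dx = c·5^(n+1)/(n+1):
  ∫_0^5 u(x)^2 dx = ∫_0^5 (4*x^2 - 12*x + 9) dx. Term by term:
    ∫_0^5 4*x^2 dx = 500/3;  ∫_0^5 -12*x dx = -150;  ∫_0^5 9 dx = 45.
  Sum: 500/3 − 150 + 45 = 185/3.
  ∫_0^5 u'(x)^2 dx = ∫_0^5 (4) dx. Term by term:
    ∫_0^5 4 dx = 20.
Adding: ||u||_{H^1}^2 = 185/3 + 20 = 245/3.


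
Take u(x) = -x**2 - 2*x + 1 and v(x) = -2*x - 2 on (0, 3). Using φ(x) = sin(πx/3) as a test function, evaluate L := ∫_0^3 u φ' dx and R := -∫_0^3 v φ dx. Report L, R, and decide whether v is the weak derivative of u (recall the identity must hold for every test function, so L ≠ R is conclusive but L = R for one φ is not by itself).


LHS = 30/π, RHS = 30/π. Yes, v = u' weakly.

u(x) = -x**2 - 2*x + 1, classical derivative u'(x) = -2*x - 2.
φ(x) = sin(πx/3), so φ'(x) = π*cos(π*x/3)/3.
Note φ(0) = φ(3) = 0, so the boundary term u·φ vanishes.
LHS = ∫_0^3 u(x) φ'(x) dx = ∫_0^3 (-π*x^2*cos(π*x/3)/3 - 2*π*x*cos(π*x/3)/3 + π*cos(π*x/3)/3) dx. Term by term:
  ∫_0^3 π*cos(π*x/3)/3 dx = 0;  ∫_0^3 -2*π*x*cos(π*x/3)/3 dx = 12/π;  ∫_0^3 -π*x^2*cos(π*x/3)/3 dx = 18/π.
Sum: 0 + 12/π + 18/π = 30/π.
So LHS = 30/π.
∫_0^3 v(x) φ(x) dx = ∫_0^3 (-2*x*sin(π*x/3) - 2*sin(π*x/3)) dx. Term by term:
  ∫_0^3 -2*sin(π*x/3) dx = -12/π;  ∫_0^3 -2*x*sin(π*x/3) dx = -18/π.
Sum: -12/π − 18/π = -30/π.
So RHS = -∫_0^3 v(x) φ(x) dx = 30/π.
LHS = RHS, so the identity holds for this test φ.
Moreover u is smooth here and v(x) = u'(x) = -2*x - 2 pointwise, so the identity holds for every test function. Hence v is the weak derivative of u.


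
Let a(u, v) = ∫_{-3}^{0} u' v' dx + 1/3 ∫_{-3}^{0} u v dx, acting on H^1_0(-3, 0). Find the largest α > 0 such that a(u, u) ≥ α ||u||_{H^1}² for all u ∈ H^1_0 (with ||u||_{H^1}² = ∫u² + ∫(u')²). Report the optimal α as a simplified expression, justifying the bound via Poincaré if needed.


α = (3 + π^2)/(9 + π^2)

Coercivity of a(·,·) on H^1_0(-3, 0) means a(u, u) ≥ α ||u||_{H^1}² for every u ∈ H^1_0.
The interval has length L = 3, and Poincaré/coercivity depend only on L. Here a(u, u) = ∫(u')² + (1/3)·∫u².
Here 0 < c = 1/3 < 1. The condition a(u,u) ≥ α||u||_{H^1}² reads (1−α)∫(u')² ≥ (α−c)∫u². Any admissible α is ≤ 1 (rapidly oscillating u have ∫u²/∫(u')² → 0), and α = 1 would force 0 ≥ (1−c)∫u², impossible since c < 1; so 1−α > 0. By the sharp Poincaré inequality on H^1_0 of an interval of length L, ∫(u')² ≥ (π/L)²∫u² with equality for the first sine mode sin(π(x−x₀)/L) (x₀ the left endpoint), so the inequality holds for all u iff (1−α)(π/L)² ≥ α − c, i.e. α ≤ ((π/L)² + c)/((π/L)² + 1) = (1 + c(L/π)²)/(1 + (L/π)²). With (π/L)² = π^2/9 and c = 1/3, the largest admissible constant is α = ((π/L)² + c)/((π/L)² + 1).
Simplifying, α = (3 + π^2)/(9 + π^2).


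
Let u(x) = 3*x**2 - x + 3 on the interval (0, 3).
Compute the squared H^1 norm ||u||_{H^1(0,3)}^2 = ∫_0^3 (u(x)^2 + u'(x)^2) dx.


||u||_{H^1}^2 = 7599/10

The H^1 norm (squared) on an interval (0, L) is
  ||u||_{H^1}^2 = ∫_0^L u(x)^2 dx + ∫_0^L u'(x)^2 dx.
Compute u'(x) = 6*x - 1.
Then u(x)^2 = 9*x**4 - 6*x**3 + 19*x**2 - 6*x + 9 and u'(x)^2 = 36*x**2 - 12*x + 1.
Integrate each monomial from 0 to 3 using ∫_0^3 c·x^n dx = c·3^(n+1)/(n+1):
  ∫_0^3 u(x)^2 dx = ∫_0^3 (9*x^4 - 6*x^3 + 19*x^2 - 6*x + 9) dx. Term by term:
    ∫_0^3 9*x^4 dx = 2187/5;  ∫_0^3 -6*x^3 dx = -243/2;  ∫_0^3 19*x^2 dx = 171;
    ∫_0^3 -6*x dx = -27;  ∫_0^3 9 dx = 27.
  Sum: 2187/5 − 243/2 + 171 − 27 + 27 = 4869/10.
  ∫_0^3 u'(x)^2 dx = ∫_0^3 (36*x^2 - 12*x + 1) dx. Term by term:
    ∫_0^3 36*x^2 dx = 324;  ∫_0^3 -12*x dx = -54;  ∫_0^3 1 dx = 3.
  Sum: 324 − 54 + 3 = 273.
Adding: ||u||_{H^1}^2 = 4869/10 + 273 = 7599/10.


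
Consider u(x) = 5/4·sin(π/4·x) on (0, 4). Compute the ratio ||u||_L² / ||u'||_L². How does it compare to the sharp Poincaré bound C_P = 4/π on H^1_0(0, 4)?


||u||_L² / ||u'||_L² = 4/π = C_P.

u(x) = 5/4·sin(π/4·x), so u'(x) = 5*π*cos(π*x/4)/16.
Writing u(x) = A·sin(kπx/L) with A = 5/4 and k = 1, use ∫_0^L sin²(kπx/L) dx = L/2 and ∫_0^L cos²(kπx/L) dx = L/2.
u² = 25/16·sin²(π/4·x) and (u')² = 25*π^2/256·cos²(π/4·x), and each of sin², cos² integrates to L/2 = 2 over (0, 4).
∫_0^4 u² dx = 25/8, so ||u||_L² = 5*sqrt(2)/4.
∫_0^4 (u')² dx = 25*π^2/128, so ||u'||_L² = 5*sqrt(2)*π/16.
Ratio ||u||_L² / ||u'||_L² = 4/π.
Sharp Poincaré constant on H^1_0(0, 4) is C_P = L/π = 4/π, achieved by sin(π/4·x).
This is the k = 1 eigenfunction (up to amplitude), so the ratio equals the sharp Poincaré constant exactly.


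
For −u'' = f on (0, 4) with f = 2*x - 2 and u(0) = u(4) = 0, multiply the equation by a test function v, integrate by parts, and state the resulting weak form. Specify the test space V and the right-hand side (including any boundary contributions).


V = H^1_0(0, 4) (so v(0) = v(4) = 0); weak form: ∫_0^4 u'v' dx = ∫_0^4 (2*x - 2) v dx for all v ∈ V.

Multiply both sides by a test function v and integrate from 0 to 4:
  ∫_0^4 −u''(x) v(x) dx = ∫_0^4 f(x) v(x) dx.
Integrate the LHS by parts once:
  ∫_0^4 −u'' v dx = −[u'(x) v(x)]_0^4 + ∫_0^4 u'(x) v'(x) dx.
Thus ∫_0^4 u'(x) v'(x) dx = ∫_0^4 f(x) v(x) dx + [u'(x) v(x)]_0^4.
Choose V so that boundary terms are either known or forced to vanish.
u is Dirichlet: u(0) = u(4) = 0. Let V = H^1_0(0, 4); then v(0) = v(4) = 0, and [u' v]_0^4 = 0.
Weak formulation: find u (satisfying any essential BC) such that ∫_0^4 u'(x) v'(x) dx = ∫_0^4 f v dx for all v ∈ V.
Substituting f(x) = 2*x - 2, the right-hand side is ∫_0^4 (2*x - 2) v dx.


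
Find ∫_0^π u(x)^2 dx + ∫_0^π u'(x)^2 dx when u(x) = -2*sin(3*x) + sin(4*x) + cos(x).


||u||_{H^1(0,π)}^2 = 32/15 + 59*π/2

u'(x) = -sin(x) - 6*cos(3*x) + 4*cos(4*x).
Expand u² and (u')² and integrate term by term on (0, π), using: for integers n ≥ 1, ∫_0^π sin²(nx) dx = ∫_0^π cos²(nx) dx = π/2; for n ≠ n', ∫_0^π sin(nx)sin(n'x) dx = ∫_0^π cos(nx)cos(n'x) dx = 0; and by product-to-sum, ∫_0^π sin(nx)cos(n'x) dx = ½∫_0^π [sin((n+n')x) + sin((n−n')x)] dx, which is 0 when n+n' is even and 2n/(n²−n'²) when n+n' is odd (it need not vanish on (0, π)).
  u² squared terms: (-2)²·∫sin(3x)² dx = 4·π/2 = 2*π;  (1)²·∫cos(x)² dx = 1·π/2 = π/2;  (1)²·∫sin(4x)² dx = 1·π/2 = π/2.
  u² cross terms: 2·(-2)·(1)·∫sin(3x)·cos(x) dx = -4·(0) = 0;  2·(-2)·(1)·∫sin(3x)·sin(4x) dx = -4·(0) = 0;  2·(1)·(1)·∫cos(x)·sin(4x) dx = 2·(8/15) = 16/15.
  So ∫_0^π u² dx = 2*π + π/2 + π/2 + 0 + 0 + 16/15 = 16/15 + 3*π.
  (u')² squared terms: (-1)²·∫sin(x)² dx = 1·π/2 = π/2;  (-6)²·∫cos(3x)² dx = 36·π/2 = 18*π;  (4)²·∫cos(4x)² dx = 16·π/2 = 8*π.
  (u')² cross terms: 2·(-1)·(-6)·∫sin(x)·cos(3x) dx = 12·(0) = 0;  2·(-1)·(4)·∫sin(x)·cos(4x) dx = -8·(-2/15) = 16/15;  2·(-6)·(4)·∫cos(3x)·cos(4x) dx = -48·(0) = 0.
  So ∫_0^π (u')² dx = π/2 + 18*π + 8*π + 0 + 16/15 + 0 = 16/15 + 53*π/2.
||u||_{H^1}^2 = (16/15 + 3*π) + (16/15 + 53*π/2) = 32/15 + 59*π/2.


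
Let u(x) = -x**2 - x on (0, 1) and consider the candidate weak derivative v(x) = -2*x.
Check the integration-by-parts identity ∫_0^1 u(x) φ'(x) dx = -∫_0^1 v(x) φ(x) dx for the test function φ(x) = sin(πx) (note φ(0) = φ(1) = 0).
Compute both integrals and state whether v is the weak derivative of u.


LHS = 4/π, RHS = 2/π. No, v is not the weak derivative of u.

u(x) = -x**2 - x, classical derivative u'(x) = -2*x - 1.
φ(x) = sin(πx), so φ'(x) = π*cos(π*x).
Note φ(0) = φ(1) = 0, so the boundary term u·φ vanishes.
LHS = ∫_0^1 u(x) φ'(x) dx = ∫_0^1 (-π*x^2*cos(π*x) - π*x*cos(π*x)) dx. Term by term:
  ∫_0^1 -π*x*cos(π*x) dx = 2/π;  ∫_0^1 -π*x^2*cos(π*x) dx = 2/π.
Sum: 2/π + 2/π = 4/π.
So LHS = 4/π.
∫_0^1 v(x) φ(x) dx = ∫_0^1 (-2*x*sin(π*x)) dx. Term by term:
  ∫_0^1 -2*x*sin(π*x) dx = -2/π.
So RHS = -∫_0^1 v(x) φ(x) dx = 2/π.
LHS − RHS = 2/π ≠ 0, so the identity fails.
(For a valid weak derivative the identity must hold for EVERY test function, in particular this one. The failure shows v is NOT the weak derivative of u.)
Correct weak derivative would be u'(x) = -2*x - 1.


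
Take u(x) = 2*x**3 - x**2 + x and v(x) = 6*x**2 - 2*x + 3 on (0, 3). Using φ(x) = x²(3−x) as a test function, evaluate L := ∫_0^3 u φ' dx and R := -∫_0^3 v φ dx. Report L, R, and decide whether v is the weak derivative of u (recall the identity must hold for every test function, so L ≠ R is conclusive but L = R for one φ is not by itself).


LHS = -513/4, RHS = -567/4. No, v is not the weak derivative of u.

u(x) = 2*x**3 - x**2 + x, classical derivative u'(x) = 6*x**2 - 2*x + 1.
φ(x) = x²(3−x), so φ'(x) = 3*x*(2 - x).
Note φ(0) = φ(3) = 0, so the boundary term u·φ vanishes.
LHS = ∫_0^3 u(x) φ'(x) dx = ∫_0^3 (-6*x^5 + 15*x^4 - 9*x^3 + 6*x^2) dx. Term by term:
  ∫_0^3 -6*x^5 dx = -729;  ∫_0^3 15*x^4 dx = 729;  ∫_0^3 -9*x^3 dx = -729/4;
  ∫_0^3 6*x^2 dx = 54.
Sum: -729 + 729 − 729/4 + 54 = -513/4.
So LHS = -513/4.
∫_0^3 v(x) φ(x) dx = ∫_0^3 (-6*x^5 + 20*x^4 - 9*x^3 + 9*x^2) dx. Term by term:
  ∫_0^3 -6*x^5 dx = -729;  ∫_0^3 20*x^4 dx = 972;  ∫_0^3 -9*x^3 dx = -729/4;
  ∫_0^3 9*x^2 dx = 81.
Sum: -729 + 972 − 729/4 + 81 = 567/4.
So RHS = -∫_0^3 v(x) φ(x) dx = -567/4.
LHS − RHS = 27/2 ≠ 0, so the identity fails.
(For a valid weak derivative the identity must hold for EVERY test function, in particular this one. The failure shows v is NOT the weak derivative of u.)
Correct weak derivative would be u'(x) = 6*x**2 - 2*x + 1.


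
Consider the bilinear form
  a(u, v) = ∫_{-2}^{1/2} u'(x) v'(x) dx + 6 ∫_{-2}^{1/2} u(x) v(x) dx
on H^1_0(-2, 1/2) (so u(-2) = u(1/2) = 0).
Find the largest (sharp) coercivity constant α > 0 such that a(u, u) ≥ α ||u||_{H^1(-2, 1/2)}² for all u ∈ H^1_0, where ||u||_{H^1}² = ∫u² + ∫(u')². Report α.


α = 1

Coercivity of a(·,·) on H^1_0(-2, 1/2) means a(u, u) ≥ α ||u||_{H^1}² for every u ∈ H^1_0.
The interval has length L = 5/2, and Poincaré/coercivity depend only on L. Here a(u, u) = ∫(u')² + (6)·∫u².
Here c = 6 ≥ 1, so a(u,u) = ∫(u')² + c∫u² ≥ ∫(u')² + ∫u² = ||u||_{H^1}², i.e. α = 1 works. No larger α is possible: a(u,u) ≥ α||u||_{H^1}² means (1−α)∫(u')² ≥ (α−c)∫u², and for the modes u_n = sin(nπ(x−x₀)/L) (x₀ the left endpoint) one has ∫u_n²/∫(u_n')² = (L/(nπ))² → 0, so a(u_n,u_n)/||u_n||_{H^1}² → 1. Hence the optimal constant is α = 1.
Therefore α = 1.


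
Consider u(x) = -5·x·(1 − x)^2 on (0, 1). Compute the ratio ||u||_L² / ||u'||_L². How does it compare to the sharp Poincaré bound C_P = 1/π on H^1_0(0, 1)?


||u||_L² / ||u'||_L² = sqrt(14)/14 < C_P = 1/π.

u(x) = -5·x·(1 − x)^2, so u'(x) = 5*(1 - 3*x)*(x - 1).
u(x) = -5·x·(1 − x)^2 vanishes at x = 0 and x = 1, so u ∈ H^1_0(0, 1). Differentiate via the product rule and integrate the resulting polynomials term by term.
  ∫_0^1 u² dx = ∫_0^1 (25*x^6 - 100*x^5 + 150*x^4 - 100*x^3 + 25*x^2) dx. Term by term:
    ∫_0^1 25*x^6 dx = 25/7;  ∫_0^1 -100*x^5 dx = -50/3;  ∫_0^1 150*x^4 dx = 30;
    ∫_0^1 -100*x^3 dx = -25;  ∫_0^1 25*x^2 dx = 25/3.
  Sum: 25/7 − 50/3 + 30 − 25 + 25/3 = 5/21.
  ∫_0^1 (u')² dx = ∫_0^1 (225*x^4 - 600*x^3 + 550*x^2 - 200*x + 25) dx. Term by term:
    ∫_0^1 225*x^4 dx = 45;  ∫_0^1 -600*x^3 dx = -150;  ∫_0^1 550*x^2 dx = 550/3;
    ∫_0^1 -200*x dx = -100;  ∫_0^1 25 dx = 25.
  Sum: 45 − 150 + 550/3 − 100 + 25 = 10/3.
∫_0^1 u² dx = 5/21, so ||u||_L² = sqrt(105)/21.
∫_0^1 (u')² dx = 10/3, so ||u'||_L² = sqrt(30)/3.
Ratio ||u||_L² / ||u'||_L² = sqrt(14)/14.
Sharp Poincaré constant on H^1_0(0, 1) is C_P = L/π = 1/π, achieved by sin(π·x).
A polynomial bump cannot attain the sharp Poincaré constant (only the first sine eigenfunction does), so the ratio is strictly less than C_P, consistent with ||u||_L² ≤ C_P ||u'||_L².


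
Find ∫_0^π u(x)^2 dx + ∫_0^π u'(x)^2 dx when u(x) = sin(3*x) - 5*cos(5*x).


||u||_{H^1(0,π)}^2 = 330*π

u'(x) = 25*sin(5*x) + 3*cos(3*x).
Expand u² and (u')² and integrate term by term on (0, π), using: for integers n ≥ 1, ∫_0^π sin²(nx) dx = ∫_0^π cos²(nx) dx = π/2; for n ≠ n', ∫_0^π sin(nx)sin(n'x) dx = ∫_0^π cos(nx)cos(n'x) dx = 0; and by product-to-sum, ∫_0^π sin(nx)cos(n'x) dx = ½∫_0^π [sin((n+n')x) + sin((n−n')x)] dx, which is 0 when n+n' is even and 2n/(n²−n'²) when n+n' is odd (it need not vanish on (0, π)).
  u² squared terms: (-5)²·∫cos(5x)² dx = 25·π/2 = 25*π/2;  (1)²·∫sin(3x)² dx = 1·π/2 = π/2.
  u² cross terms: 2·(-5)·(1)·∫cos(5x)·sin(3x) dx = -10·(0) = 0.
  So ∫_0^π u² dx = 25*π/2 + π/2 + 0 = 13*π.
  (u')² squared terms: (3)²·∫cos(3x)² dx = 9·π/2 = 9*π/2;  (25)²·∫sin(5x)² dx = 625·π/2 = 625*π/2.
  (u')² cross terms: 2·(3)·(25)·∫cos(3x)·sin(5x) dx = 150·(0) = 0.
  So ∫_0^π (u')² dx = 9*π/2 + 625*π/2 + 0 = 317*π.
||u||_{H^1}^2 = (13*π) + (317*π) = 330*π.


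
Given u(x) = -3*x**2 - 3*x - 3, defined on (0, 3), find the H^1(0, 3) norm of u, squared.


||u||_{H^1}^2 = 16659/10

The H^1 norm (squared) on an interval (0, L) is
  ||u||_{H^1}^2 = ∫_0^L u(x)^2 dx + ∫_0^L u'(x)^2 dx.
Compute u'(x) = -6*x - 3.
Then u(x)^2 = 9*x**4 + 18*x**3 + 27*x**2 + 18*x + 9 and u'(x)^2 = 36*x**2 + 36*x + 9.
Integrate each monomial from 0 to 3 using ∫_0^3 c·x^n dx = c·3^(n+1)/(n+1):
  ∫_0^3 u(x)^2 dx = ∫_0^3 (9*x^4 + 18*x^3 + 27*x^2 + 18*x + 9) dx. Term by term:
    ∫_0^3 9*x^4 dx = 2187/5;  ∫_0^3 18*x^3 dx = 729/2;  ∫_0^3 27*x^2 dx = 243;
    ∫_0^3 18*x dx = 81;  ∫_0^3 9 dx = 27.
  Sum: 2187/5 + 729/2 + 243 + 81 + 27 = 11529/10.
  ∫_0^3 u'(x)^2 dx = ∫_0^3 (36*x^2 + 36*x + 9) dx. Term by term:
    ∫_0^3 36*x^2 dx = 324;  ∫_0^3 36*x dx = 162;  ∫_0^3 9 dx = 27.
  Sum: 324 + 162 + 27 = 513.
Adding: ||u||_{H^1}^2 = 11529/10 + 513 = 16659/10.
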